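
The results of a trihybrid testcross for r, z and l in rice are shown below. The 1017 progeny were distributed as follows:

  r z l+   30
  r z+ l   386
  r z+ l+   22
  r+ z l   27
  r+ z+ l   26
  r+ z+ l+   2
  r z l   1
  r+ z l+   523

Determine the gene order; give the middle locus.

z

The two most frequent reciprocal classes, r+ z l+ and r z+ l, are the parental types, so the F1 was r+ z l+ / r z+ l.
The two rarest classes, r+ z+ l+ and r z l, are the double crossovers. Comparing them with the parentals, only the z allele has switched, so z is the middle locus and the order is r – z – l.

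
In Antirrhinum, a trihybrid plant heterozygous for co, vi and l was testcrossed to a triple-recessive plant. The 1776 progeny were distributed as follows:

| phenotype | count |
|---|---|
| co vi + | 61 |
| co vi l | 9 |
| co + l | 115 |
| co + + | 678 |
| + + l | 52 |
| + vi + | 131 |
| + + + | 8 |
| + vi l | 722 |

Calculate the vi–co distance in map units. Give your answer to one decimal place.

The two most frequent reciprocal classes, co + + and + vi l, are the parental types, so the F1 was co + + / + vi l.
The two rarest classes, + + + and co vi l, are the double crossovers. Comparing them with the parentals, only the co allele has switched, so co is the middle locus and the order is vi – co – l.
Crossovers in the vi–co interval produce the single-crossover classes co vi + and + + l (61 + 52 = 113) plus the double crossovers (17).
RF(vi–co) = (113 + 17) / 1776 = 130/1776 = 0.0732 → 7.3 map units.

7.3 map units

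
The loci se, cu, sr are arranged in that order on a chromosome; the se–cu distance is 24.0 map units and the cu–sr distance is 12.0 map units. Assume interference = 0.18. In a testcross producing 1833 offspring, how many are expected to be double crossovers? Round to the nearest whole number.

43

Map distances give recombination frequencies of 0.240 and 0.120 for the two intervals.
With interference 0.18 (so coincidence = 0.82), expected double-crossover frequency = 0.240 × 0.120 × 0.82 = 0.02362.
Expected number = 0.02362 × 1833 = 43.29 ≈ 43.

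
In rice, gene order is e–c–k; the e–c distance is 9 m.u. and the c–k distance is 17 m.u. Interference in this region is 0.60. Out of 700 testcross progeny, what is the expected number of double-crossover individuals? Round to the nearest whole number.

4

Map distances give recombination frequencies of 0.090 and 0.170 for the two intervals.
With interference 0.60 (so coincidence = 0.40), expected double-crossover frequency = 0.090 × 0.170 × 0.40 = 0.00612.
Expected number = 0.00612 × 700 = 4.28 ≈ 4.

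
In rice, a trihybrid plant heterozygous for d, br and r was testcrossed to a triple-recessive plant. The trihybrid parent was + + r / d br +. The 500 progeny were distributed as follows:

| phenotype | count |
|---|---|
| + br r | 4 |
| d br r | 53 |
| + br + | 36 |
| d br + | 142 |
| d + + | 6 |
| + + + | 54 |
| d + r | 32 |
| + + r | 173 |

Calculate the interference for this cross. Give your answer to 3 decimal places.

The two rarest classes, + br r and d + +, are the double crossovers. Comparing them with the parentals, only the br allele has switched, so br is the middle locus and the order is d – br – r.
d–br: (68 + 10)/500 = 0.1560; br–r: (107 + 10)/500 = 0.2340.
Expected DCO frequency = 0.1560 × 0.2340 ≈ 0.03650; observed = 10/500 ≈ 0.02000.
Coefficient of coincidence = 0.02000/0.03650 ≈ 0.548; interference = 1 − 0.548 = 0.452.

0.452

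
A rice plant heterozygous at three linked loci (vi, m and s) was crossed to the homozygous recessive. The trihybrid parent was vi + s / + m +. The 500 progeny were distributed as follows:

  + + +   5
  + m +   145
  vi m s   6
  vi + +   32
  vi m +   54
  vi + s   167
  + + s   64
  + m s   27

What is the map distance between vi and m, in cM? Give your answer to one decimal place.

25.8 cM

The two rarest classes, vi m s and + + +, are the double crossovers. Comparing them with the parentals, only the m allele has switched, so m is the middle locus and the order is s – m – vi.
Crossovers in the m–vi interval produce the single-crossover classes + + s and vi m + (64 + 54 = 118) plus the double crossovers (11).
RF(m–vi) = (118 + 11) / 500 = 129/500 = 0.2580 → 25.8 cM.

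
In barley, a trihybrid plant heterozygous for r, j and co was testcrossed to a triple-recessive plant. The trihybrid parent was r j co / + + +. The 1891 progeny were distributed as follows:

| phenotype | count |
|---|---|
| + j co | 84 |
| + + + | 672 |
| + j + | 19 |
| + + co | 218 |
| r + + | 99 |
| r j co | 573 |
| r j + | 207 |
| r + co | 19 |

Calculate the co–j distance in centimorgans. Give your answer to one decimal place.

24.5 centimorgans

The two rarest classes, r + co and + j +, are the double crossovers. Comparing them with the parentals, only the j allele has switched, so j is the middle locus and the order is r – j – co.
Crossovers in the j–co interval produce the single-crossover classes r j + and + + co (207 + 218 = 425) plus the double crossovers (38).
RF(j–co) = (425 + 38) / 1891 = 463/1891 = 0.2448 → 24.5 centimorgans.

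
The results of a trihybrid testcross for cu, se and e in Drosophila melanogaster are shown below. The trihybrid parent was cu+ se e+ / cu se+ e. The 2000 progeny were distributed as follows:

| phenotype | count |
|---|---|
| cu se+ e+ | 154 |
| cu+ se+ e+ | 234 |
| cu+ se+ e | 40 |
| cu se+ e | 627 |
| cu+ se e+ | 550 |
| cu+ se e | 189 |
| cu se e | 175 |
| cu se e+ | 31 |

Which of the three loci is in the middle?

The two rarest classes, cu se e+ and cu+ se+ e, are the double crossovers. Comparing them with the parentals, only the cu allele has switched, so cu is the middle locus and the order is se – cu – e.

cu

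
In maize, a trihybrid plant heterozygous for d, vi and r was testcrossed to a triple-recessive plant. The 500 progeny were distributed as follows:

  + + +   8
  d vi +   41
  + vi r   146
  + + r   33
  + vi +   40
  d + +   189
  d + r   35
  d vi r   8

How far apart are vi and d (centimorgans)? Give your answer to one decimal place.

The two most frequent reciprocal classes, + vi r and d + +, are the parental types, so the F1 was + vi r / d + +.
The two rarest classes, d vi r and + + +, are the double crossovers. Comparing them with the parentals, only the d allele has switched, so d is the middle locus and the order is vi – d – r.
Crossovers in the vi–d interval produce the single-crossover classes + + r and d vi + (33 + 41 = 74) plus the double crossovers (16).
RF(vi–d) = (74 + 16) / 500 = 90/500 = 0.1800 → 18.0 centimorgans.

18.0 centimorgans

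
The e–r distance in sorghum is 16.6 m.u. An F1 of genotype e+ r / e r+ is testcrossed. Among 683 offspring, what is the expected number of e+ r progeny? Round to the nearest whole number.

285

A map distance of 16.6 m.u. corresponds to a recombination frequency of 0.166.
The F1 is e+ r / e r+, so e+ r is a parental gamete class with expected frequency (1 − r)/2 = 0.834/2 = 0.4170.
Expected number = 0.4170 × 683 = 284.81 ≈ 285.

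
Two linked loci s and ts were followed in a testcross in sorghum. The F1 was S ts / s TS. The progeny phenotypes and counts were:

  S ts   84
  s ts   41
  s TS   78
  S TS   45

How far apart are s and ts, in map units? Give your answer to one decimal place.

The recombinant classes are S TS and s ts: 45 + 41 = 86.
Recombination frequency = 86/248 = 0.3468 ≈ 34.7%, i.e. 34.7 map units.

34.7 map units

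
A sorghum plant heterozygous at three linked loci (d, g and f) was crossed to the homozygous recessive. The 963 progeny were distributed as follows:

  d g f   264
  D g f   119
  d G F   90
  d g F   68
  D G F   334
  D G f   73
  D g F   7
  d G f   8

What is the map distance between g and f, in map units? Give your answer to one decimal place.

The two most frequent reciprocal classes, D G F and d g f, are the parental types, so the F1 was D G F / d g f.
The two rarest classes, D g F and d G f, are the double crossovers. Comparing them with the parentals, only the g allele has switched, so g is the middle locus and the order is d – g – f.
Crossovers in the g–f interval produce the single-crossover classes D G f and d g F (73 + 68 = 141) plus the double crossovers (15).
RF(g–f) = (141 + 15) / 963 = 156/963 = 0.1620 → 16.2 map units.

16.2 map units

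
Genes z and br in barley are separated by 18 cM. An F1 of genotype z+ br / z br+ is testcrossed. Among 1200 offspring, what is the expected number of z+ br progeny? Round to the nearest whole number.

492

A map distance of 18 cM corresponds to a recombination frequency of 0.180.
The F1 is z+ br / z br+, so z+ br is a parental gamete class with expected frequency (1 − r)/2 = 0.820/2 = 0.4100.
Expected number = 0.4100 × 1200 = 492.00 ≈ 492.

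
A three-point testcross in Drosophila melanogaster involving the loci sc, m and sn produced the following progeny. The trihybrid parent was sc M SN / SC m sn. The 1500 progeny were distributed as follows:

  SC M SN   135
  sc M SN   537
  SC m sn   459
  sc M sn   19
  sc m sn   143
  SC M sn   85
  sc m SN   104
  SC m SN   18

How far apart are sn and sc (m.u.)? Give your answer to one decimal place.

21.0 m.u.

The two rarest classes, sc M sn and SC m SN, are the double crossovers. Comparing them with the parentals, only the sn allele has switched, so sn is the middle locus and the order is m – sn – sc.
Crossovers in the sn–sc interval produce the single-crossover classes SC M SN and sc m sn (135 + 143 = 278) plus the double crossovers (37).
RF(sn–sc) = (278 + 37) / 1500 = 315/1500 = 0.2100 → 21.0 m.u.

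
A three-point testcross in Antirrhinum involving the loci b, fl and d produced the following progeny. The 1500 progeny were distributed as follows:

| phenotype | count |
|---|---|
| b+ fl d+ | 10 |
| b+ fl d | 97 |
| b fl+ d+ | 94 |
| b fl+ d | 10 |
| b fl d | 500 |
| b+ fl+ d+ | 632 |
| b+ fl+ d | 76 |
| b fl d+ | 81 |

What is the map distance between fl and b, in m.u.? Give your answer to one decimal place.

14.1 m.u.

The two most frequent reciprocal classes, b fl d and b+ fl+ d+, are the parental types, so the F1 was b fl d / b+ fl+ d+.
The two rarest classes, b fl+ d and b+ fl d+, are the double crossovers. Comparing them with the parentals, only the fl allele has switched, so fl is the middle locus and the order is b – fl – d.
Crossovers in the b–fl interval produce the single-crossover classes b+ fl d and b fl+ d+ (97 + 94 = 191) plus the double crossovers (20).
RF(b–fl) = (191 + 20) / 1500 = 211/1500 = 0.1407 → 14.1 m.u.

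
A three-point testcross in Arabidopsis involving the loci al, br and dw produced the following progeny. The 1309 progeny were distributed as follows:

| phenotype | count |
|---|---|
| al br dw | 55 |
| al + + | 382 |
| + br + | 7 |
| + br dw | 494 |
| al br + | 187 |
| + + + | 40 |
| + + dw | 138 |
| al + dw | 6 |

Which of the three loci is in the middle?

dw

The two most frequent reciprocal classes, + br dw and al + +, are the parental types, so the F1 was + br dw / al + +.
The two rarest classes, + br + and al + dw, are the double crossovers. Comparing them with the parentals, only the dw allele has switched, so dw is the middle locus and the order is br – dw – al.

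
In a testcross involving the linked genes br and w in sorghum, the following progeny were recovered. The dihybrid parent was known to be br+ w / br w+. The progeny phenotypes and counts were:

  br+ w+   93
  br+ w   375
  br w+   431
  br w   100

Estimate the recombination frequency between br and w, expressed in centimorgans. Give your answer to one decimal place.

The recombinant classes are br+ w+ and br w: 93 + 100 = 193.
Recombination frequency = 193/999 = 0.1932 ≈ 19.3%, i.e. 19.3 centimorgans.

19.3 centimorgans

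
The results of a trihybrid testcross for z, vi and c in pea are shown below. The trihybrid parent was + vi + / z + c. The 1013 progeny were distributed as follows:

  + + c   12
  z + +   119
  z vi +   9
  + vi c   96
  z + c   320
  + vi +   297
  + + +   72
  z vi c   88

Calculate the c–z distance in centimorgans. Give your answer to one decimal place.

23.3 centimorgans

The two rarest classes, z vi + and + + c, are the double crossovers. Comparing them with the parentals, only the z allele has switched, so z is the middle locus and the order is c – z – vi.
Crossovers in the c–z interval produce the single-crossover classes + vi c and z + + (96 + 119 = 215) plus the double crossovers (21).
RF(c–z) = (215 + 21) / 1013 = 236/1013 = 0.2330 → 23.3 centimorgans.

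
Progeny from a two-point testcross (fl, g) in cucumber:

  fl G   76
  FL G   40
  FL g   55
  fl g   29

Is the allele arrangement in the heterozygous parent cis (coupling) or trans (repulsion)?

trans

The two most frequent classes are FL g (55) and fl G (76); these are the parental (non-recombinant) types.
So the F1 carried FL g on one chromosome and fl G on the other — the recessive alleles are on opposite chromosomes (trans / repulsion).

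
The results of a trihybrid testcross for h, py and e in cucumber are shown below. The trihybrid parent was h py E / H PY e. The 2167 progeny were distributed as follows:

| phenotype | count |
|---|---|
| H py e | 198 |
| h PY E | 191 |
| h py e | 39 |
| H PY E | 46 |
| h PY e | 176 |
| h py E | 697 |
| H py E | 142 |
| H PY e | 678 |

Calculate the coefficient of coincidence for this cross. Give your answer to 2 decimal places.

The two rarest classes, h py e and H PY E, are the double crossovers. Comparing them with the parentals, only the e allele has switched, so e is the middle locus and the order is py – e – h.
py–e: (389 + 85)/2167 = 0.2187; e–h: (318 + 85)/2167 = 0.1860.
Expected DCO frequency = 0.2187 × 0.1860 ≈ 0.04068; observed = 85/2167 ≈ 0.03922.
Coefficient of coincidence = 0.03922/0.04068 ≈ 0.96.

0.96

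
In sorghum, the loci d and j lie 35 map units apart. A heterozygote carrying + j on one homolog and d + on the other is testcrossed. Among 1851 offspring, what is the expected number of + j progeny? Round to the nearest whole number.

A map distance of 35 map units corresponds to a recombination frequency of 0.350.
The F1 is + j / d +, so + j is a parental gamete class with expected frequency (1 − r)/2 = 0.650/2 = 0.3250.
Expected number = 0.3250 × 1851 = 601.58 ≈ 602.

602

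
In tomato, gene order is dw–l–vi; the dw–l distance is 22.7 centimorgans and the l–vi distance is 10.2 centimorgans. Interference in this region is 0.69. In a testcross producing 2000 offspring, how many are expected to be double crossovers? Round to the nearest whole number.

14

Map distances give recombination frequencies of 0.227 and 0.102 for the two intervals.
With interference 0.69 (so coincidence = 0.31), expected double-crossover frequency = 0.227 × 0.102 × 0.31 = 0.00718.
Expected number = 0.00718 × 2000 = 14.36 ≈ 14.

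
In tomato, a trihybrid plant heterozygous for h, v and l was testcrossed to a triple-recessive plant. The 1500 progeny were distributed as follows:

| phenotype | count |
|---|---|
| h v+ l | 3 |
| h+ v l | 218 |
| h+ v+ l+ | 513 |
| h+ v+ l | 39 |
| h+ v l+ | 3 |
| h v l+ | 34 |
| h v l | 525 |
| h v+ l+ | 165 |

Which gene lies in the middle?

The two most frequent reciprocal classes, h v l and h+ v+ l+, are the parental types, so the F1 was h v l / h+ v+ l+.
The two rarest classes, h v+ l and h+ v l+, are the double crossovers. Comparing them with the parentals, only the v allele has switched, so v is the middle locus and the order is l – v – h.

v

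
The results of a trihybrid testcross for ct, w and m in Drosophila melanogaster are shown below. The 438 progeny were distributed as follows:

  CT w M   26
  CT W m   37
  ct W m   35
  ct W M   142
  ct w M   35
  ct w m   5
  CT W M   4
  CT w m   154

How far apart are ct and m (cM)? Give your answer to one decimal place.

The two most frequent reciprocal classes, ct W M and CT w m, are the parental types, so the F1 was ct W M / CT w m.
The two rarest classes, CT W M and ct w m, are the double crossovers. Comparing them with the parentals, only the ct allele has switched, so ct is the middle locus and the order is w – ct – m.
Crossovers in the ct–m interval produce the single-crossover classes ct W m and CT w M (35 + 26 = 61) plus the double crossovers (9).
RF(ct–m) = (61 + 9) / 438 = 70/438 = 0.1598 → 16.0 cM.

16.0 cM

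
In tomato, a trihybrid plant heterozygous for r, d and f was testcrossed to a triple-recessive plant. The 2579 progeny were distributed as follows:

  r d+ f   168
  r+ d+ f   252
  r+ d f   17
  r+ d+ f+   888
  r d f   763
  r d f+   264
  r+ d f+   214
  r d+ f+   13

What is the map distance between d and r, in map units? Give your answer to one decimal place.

The two most frequent reciprocal classes, r d f and r+ d+ f+, are the parental types, so the F1 was r d f / r+ d+ f+.
The two rarest classes, r+ d f and r d+ f+, are the double crossovers. Comparing them with the parentals, only the r allele has switched, so r is the middle locus and the order is f – r – d.
Crossovers in the r–d interval produce the single-crossover classes r d+ f and r+ d f+ (168 + 214 = 382) plus the double crossovers (30).
RF(r–d) = (382 + 30) / 2579 = 412/2579 = 0.1598 → 16.0 map units.

16.0 map units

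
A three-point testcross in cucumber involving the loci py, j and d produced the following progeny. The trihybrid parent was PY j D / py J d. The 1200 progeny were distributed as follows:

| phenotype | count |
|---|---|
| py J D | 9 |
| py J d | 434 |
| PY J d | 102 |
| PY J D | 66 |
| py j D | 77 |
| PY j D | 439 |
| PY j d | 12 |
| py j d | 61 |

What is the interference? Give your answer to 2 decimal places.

0.15

The two rarest classes, PY j d and py J D, are the double crossovers. Comparing them with the parentals, only the d allele has switched, so d is the middle locus and the order is j – d – py.
j–d: (127 + 21)/1200 = 0.1233; d–py: (179 + 21)/1200 = 0.1667.
Expected DCO frequency = 0.1233 × 0.1667 ≈ 0.02055; observed = 21/1200 ≈ 0.01750.
Coefficient of coincidence = 0.01750/0.02055 ≈ 0.85; interference = 1 − 0.85 = 0.15.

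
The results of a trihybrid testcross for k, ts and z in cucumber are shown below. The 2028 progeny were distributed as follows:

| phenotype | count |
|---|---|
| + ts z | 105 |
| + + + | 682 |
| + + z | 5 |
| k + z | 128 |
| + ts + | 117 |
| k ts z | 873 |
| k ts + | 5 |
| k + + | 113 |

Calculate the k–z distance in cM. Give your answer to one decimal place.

The two most frequent reciprocal classes, + + + and k ts z, are the parental types, so the F1 was + + + / k ts z.
The two rarest classes, + + z and k ts +, are the double crossovers. Comparing them with the parentals, only the z allele has switched, so z is the middle locus and the order is k – z – ts.
Crossovers in the k–z interval produce the single-crossover classes k + + and + ts z (113 + 105 = 218) plus the double crossovers (10).
RF(k–z) = (218 + 10) / 2028 = 228/2028 = 0.1124 → 11.2 cM.

11.2 cM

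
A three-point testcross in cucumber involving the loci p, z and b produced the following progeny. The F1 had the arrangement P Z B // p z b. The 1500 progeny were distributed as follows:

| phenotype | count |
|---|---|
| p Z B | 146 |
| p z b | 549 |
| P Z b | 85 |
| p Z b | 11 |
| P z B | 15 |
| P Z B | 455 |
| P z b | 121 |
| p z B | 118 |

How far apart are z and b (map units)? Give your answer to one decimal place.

15.3 map units

The two rarest classes, P z B and p Z b, are the double crossovers. Comparing them with the parentals, only the z allele has switched, so z is the middle locus and the order is b – z – p.
Crossovers in the b–z interval produce the single-crossover classes P Z b and p z B (85 + 118 = 203) plus the double crossovers (26).
RF(b–z) = (203 + 26) / 1500 = 229/1500 = 0.1527 → 15.3 map units.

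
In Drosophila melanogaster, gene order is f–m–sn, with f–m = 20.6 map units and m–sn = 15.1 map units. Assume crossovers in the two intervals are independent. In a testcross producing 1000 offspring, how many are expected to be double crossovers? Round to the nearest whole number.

Map distances give recombination frequencies of 0.206 and 0.151 for the two intervals.
With no interference, expected double-crossover frequency = 0.206 × 0.151 = 0.03111.
Expected number = 0.03111 × 1000 = 31.11 ≈ 31.

31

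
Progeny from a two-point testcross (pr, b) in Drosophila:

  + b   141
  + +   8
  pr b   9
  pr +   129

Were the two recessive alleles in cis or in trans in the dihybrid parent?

The two most frequent classes are + b (141) and pr + (129); these are the parental (non-recombinant) types.
So the F1 carried + b on one chromosome and pr + on the other — the recessive alleles are on opposite chromosomes (trans / repulsion).

trans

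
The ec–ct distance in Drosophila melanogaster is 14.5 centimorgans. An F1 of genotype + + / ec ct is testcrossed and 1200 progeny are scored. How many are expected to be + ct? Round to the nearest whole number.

87

A map distance of 14.5 centimorgans corresponds to a recombination frequency of 0.145.
The F1 is + + / ec ct, so + ct is a recombinant gamete class with expected frequency r/2 = 0.145/2 = 0.0725.
Expected number = 0.0725 × 1200 = 87.00 ≈ 87.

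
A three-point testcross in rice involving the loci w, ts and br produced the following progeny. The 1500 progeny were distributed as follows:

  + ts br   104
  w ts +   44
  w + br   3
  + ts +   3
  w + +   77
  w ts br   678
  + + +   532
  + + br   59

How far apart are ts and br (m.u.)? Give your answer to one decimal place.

7.3 m.u.

The two most frequent reciprocal classes, + + + and w ts br, are the parental types, so the F1 was + + + / w ts br.
The two rarest classes, + ts + and w + br, are the double crossovers. Comparing them with the parentals, only the ts allele has switched, so ts is the middle locus and the order is br – ts – w.
Crossovers in the br–ts interval produce the single-crossover classes + + br and w ts + (59 + 44 = 103) plus the double crossovers (6).
RF(br–ts) = (103 + 6) / 1500 = 109/1500 = 0.0727 → 7.3 m.u.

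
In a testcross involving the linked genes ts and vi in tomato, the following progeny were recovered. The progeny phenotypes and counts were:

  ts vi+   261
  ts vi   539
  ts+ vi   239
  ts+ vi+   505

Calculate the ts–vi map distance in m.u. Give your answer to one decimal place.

32.4 m.u.

The two most frequent classes, ts+ vi+ (505) and ts vi (539), are the parental types, so the F1 was ts+ vi+ / ts vi.
The recombinant classes are ts+ vi and ts vi+: 239 + 261 = 500.
Recombination frequency = 500/1544 = 0.3238 ≈ 32.4%, i.e. 32.4 m.u.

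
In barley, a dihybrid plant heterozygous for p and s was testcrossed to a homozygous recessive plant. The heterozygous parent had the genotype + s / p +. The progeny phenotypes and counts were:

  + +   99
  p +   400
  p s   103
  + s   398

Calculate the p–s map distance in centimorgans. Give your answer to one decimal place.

The recombinant classes are + + and p s: 99 + 103 = 202.
Recombination frequency = 202/1000 = 0.2020 ≈ 20.2%, i.e. 20.2 centimorgans.

20.2 centimorgans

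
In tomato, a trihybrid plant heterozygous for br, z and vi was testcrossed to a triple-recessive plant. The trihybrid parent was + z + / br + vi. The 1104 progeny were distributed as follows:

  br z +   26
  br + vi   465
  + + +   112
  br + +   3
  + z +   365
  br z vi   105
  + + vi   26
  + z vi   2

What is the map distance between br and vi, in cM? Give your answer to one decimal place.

The two rarest classes, + z vi and br + +, are the double crossovers. Comparing them with the parentals, only the vi allele has switched, so vi is the middle locus and the order is br – vi – z.
Crossovers in the br–vi interval produce the single-crossover classes br z + and + + vi (26 + 26 = 52) plus the double crossovers (5).
RF(br–vi) = (52 + 5) / 1104 = 57/1104 = 0.0516 → 5.2 cM.

5.2 cM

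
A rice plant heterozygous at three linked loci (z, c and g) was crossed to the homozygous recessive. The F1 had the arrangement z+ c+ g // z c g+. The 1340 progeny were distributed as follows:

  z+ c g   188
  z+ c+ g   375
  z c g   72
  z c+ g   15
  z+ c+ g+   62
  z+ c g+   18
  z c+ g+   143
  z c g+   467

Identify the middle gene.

z

The two rarest classes, z c+ g and z+ c g+, are the double crossovers. Comparing them with the parentals, only the z allele has switched, so z is the middle locus and the order is g – z – c.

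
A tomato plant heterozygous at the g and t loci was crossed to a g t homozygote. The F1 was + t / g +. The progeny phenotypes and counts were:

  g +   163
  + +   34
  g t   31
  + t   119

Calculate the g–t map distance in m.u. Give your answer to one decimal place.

The recombinant classes are + + and g t: 34 + 31 = 65.
Recombination frequency = 65/347 = 0.1873 ≈ 18.7%, i.e. 18.7 m.u.

18.7 m.u.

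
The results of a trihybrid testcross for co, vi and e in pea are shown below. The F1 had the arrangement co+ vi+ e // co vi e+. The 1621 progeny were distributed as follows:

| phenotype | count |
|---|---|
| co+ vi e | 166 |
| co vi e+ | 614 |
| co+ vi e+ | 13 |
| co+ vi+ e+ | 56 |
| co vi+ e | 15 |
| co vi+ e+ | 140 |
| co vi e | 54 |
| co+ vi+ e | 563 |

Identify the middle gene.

The two rarest classes, co vi+ e and co+ vi e+, are the double crossovers. Comparing them with the parentals, only the co allele has switched, so co is the middle locus and the order is vi – co – e.

co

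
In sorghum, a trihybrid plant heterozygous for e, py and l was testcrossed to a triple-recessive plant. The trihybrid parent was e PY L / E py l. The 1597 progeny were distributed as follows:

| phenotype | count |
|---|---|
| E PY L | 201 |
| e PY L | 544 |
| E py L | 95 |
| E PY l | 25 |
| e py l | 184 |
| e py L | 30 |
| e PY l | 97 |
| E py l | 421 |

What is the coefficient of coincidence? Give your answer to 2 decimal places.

The two rarest classes, e py L and E PY l, are the double crossovers. Comparing them with the parentals, only the py allele has switched, so py is the middle locus and the order is l – py – e.
l–py: (192 + 55)/1597 = 0.1547; py–e: (385 + 55)/1597 = 0.2755.
Expected DCO frequency = 0.1547 × 0.2755 ≈ 0.04262; observed = 55/1597 ≈ 0.03444.
Coefficient of coincidence = 0.03444/0.04262 ≈ 0.81.

0.81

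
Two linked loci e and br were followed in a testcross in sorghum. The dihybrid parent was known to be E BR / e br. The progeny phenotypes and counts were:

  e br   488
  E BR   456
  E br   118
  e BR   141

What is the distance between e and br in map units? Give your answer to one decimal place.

21.5 map units

The recombinant classes are E br and e BR: 118 + 141 = 259.
Recombination frequency = 259/1203 = 0.2153 ≈ 21.5%, i.e. 21.5 map units.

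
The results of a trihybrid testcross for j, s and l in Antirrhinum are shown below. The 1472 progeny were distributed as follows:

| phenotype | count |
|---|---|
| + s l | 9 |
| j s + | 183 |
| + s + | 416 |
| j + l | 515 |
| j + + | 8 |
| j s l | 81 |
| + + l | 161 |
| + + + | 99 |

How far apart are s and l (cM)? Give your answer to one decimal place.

The two most frequent reciprocal classes, j + l and + s +, are the parental types, so the F1 was j + l / + s +.
The two rarest classes, j + + and + s l, are the double crossovers. Comparing them with the parentals, only the l allele has switched, so l is the middle locus and the order is j – l – s.
Crossovers in the l–s interval produce the single-crossover classes j s l and + + + (81 + 99 = 180) plus the double crossovers (17).
RF(l–s) = (180 + 17) / 1472 = 197/1472 = 0.1338 → 13.4 cM.

13.4 cM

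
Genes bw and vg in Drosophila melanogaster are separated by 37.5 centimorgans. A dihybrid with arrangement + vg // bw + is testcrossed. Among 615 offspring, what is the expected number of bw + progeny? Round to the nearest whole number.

A map distance of 37.5 centimorgans corresponds to a recombination frequency of 0.375.
The F1 is + vg / bw +, so bw + is a parental gamete class with expected frequency (1 − r)/2 = 0.625/2 = 0.3125.
Expected number = 0.3125 × 615 = 192.19 ≈ 192.

192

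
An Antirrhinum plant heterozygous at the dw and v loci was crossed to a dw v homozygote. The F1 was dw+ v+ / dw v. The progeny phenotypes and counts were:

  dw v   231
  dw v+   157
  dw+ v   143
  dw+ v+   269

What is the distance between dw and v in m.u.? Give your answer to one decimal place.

The recombinant classes are dw+ v and dw v+: 143 + 157 = 300.
Recombination frequency = 300/800 = 0.3750 ≈ 37.5%, i.e. 37.5 m.u.

37.5 m.u.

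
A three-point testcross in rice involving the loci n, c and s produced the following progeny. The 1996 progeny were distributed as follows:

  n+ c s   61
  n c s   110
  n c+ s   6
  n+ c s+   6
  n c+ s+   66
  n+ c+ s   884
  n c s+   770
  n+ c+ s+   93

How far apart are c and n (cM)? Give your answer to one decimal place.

7.0 cM

The two most frequent reciprocal classes, n+ c+ s and n c s+, are the parental types, so the F1 was n+ c+ s / n c s+.
The two rarest classes, n c+ s and n+ c s+, are the double crossovers. Comparing them with the parentals, only the n allele has switched, so n is the middle locus and the order is s – n – c.
Crossovers in the n–c interval produce the single-crossover classes n+ c s and n c+ s+ (61 + 66 = 127) plus the double crossovers (12).
RF(n–c) = (127 + 12) / 1996 = 139/1996 = 0.0696 → 7.0 cM.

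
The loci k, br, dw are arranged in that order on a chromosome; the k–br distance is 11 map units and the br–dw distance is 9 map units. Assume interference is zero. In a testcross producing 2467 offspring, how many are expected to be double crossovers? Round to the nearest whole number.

24

Map distances give recombination frequencies of 0.110 and 0.090 for the two intervals.
With no interference, expected double-crossover frequency = 0.110 × 0.090 = 0.00990.
Expected number = 0.00990 × 2467 = 24.42 ≈ 24.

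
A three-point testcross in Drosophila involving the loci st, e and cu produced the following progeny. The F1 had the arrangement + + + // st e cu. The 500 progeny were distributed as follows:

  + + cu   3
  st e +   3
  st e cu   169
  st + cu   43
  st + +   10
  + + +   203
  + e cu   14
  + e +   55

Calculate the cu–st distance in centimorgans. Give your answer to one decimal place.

The two rarest classes, + + cu and st e +, are the double crossovers. Comparing them with the parentals, only the cu allele has switched, so cu is the middle locus and the order is e – cu – st.
Crossovers in the cu–st interval produce the single-crossover classes st + + and + e cu (10 + 14 = 24) plus the double crossovers (6).
RF(cu–st) = (24 + 6) / 500 = 30/500 = 0.0600 → 6.0 centimorgans.

6.0 centimorgans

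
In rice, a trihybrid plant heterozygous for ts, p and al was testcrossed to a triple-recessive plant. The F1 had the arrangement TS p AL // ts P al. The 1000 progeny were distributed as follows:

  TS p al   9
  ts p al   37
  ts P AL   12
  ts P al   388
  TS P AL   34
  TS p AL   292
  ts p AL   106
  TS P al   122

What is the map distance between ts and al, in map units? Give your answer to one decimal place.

24.9 map units

The two rarest classes, TS p al and ts P AL, are the double crossovers. Comparing them with the parentals, only the al allele has switched, so al is the middle locus and the order is ts – al – p.
Crossovers in the ts–al interval produce the single-crossover classes ts p AL and TS P al (106 + 122 = 228) plus the double crossovers (21).
RF(ts–al) = (228 + 21) / 1000 = 249/1000 = 0.2490 → 24.9 map units.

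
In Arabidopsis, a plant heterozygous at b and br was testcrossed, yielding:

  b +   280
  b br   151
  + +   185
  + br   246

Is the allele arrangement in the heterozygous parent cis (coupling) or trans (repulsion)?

trans

The two most frequent classes are + br (246) and b + (280); these are the parental (non-recombinant) types.
So the F1 carried + br on one chromosome and b + on the other — the recessive alleles are on opposite chromosomes (trans / repulsion).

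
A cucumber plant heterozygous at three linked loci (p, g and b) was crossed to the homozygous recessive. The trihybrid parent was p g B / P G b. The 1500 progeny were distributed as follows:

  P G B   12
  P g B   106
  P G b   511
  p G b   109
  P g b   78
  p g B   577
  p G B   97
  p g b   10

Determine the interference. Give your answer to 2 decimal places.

0.29

The two rarest classes, p g b and P G B, are the double crossovers. Comparing them with the parentals, only the b allele has switched, so b is the middle locus and the order is g – b – p.
g–b: (175 + 22)/1500 = 0.1313; b–p: (215 + 22)/1500 = 0.1580.
Expected DCO frequency = 0.1313 × 0.1580 ≈ 0.02075; observed = 22/1500 ≈ 0.01467.
Coefficient of coincidence = 0.01467/0.02075 ≈ 0.71; interference = 1 − 0.71 = 0.29.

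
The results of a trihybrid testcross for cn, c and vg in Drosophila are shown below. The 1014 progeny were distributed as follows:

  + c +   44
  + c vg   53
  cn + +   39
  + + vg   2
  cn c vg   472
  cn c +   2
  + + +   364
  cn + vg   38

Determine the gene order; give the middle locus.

The two most frequent reciprocal classes, + + + and cn c vg, are the parental types, so the F1 was + + + / cn c vg.
The two rarest classes, + + vg and cn c +, are the double crossovers. Comparing them with the parentals, only the vg allele has switched, so vg is the middle locus and the order is cn – vg – c.

vg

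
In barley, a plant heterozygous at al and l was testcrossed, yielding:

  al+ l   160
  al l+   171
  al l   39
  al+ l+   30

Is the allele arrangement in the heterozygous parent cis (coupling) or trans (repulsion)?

trans

The two most frequent classes are al+ l (160) and al l+ (171); these are the parental (non-recombinant) types.
So the F1 carried al+ l on one chromosome and al l+ on the other — the recessive alleles are on opposite chromosomes (trans / repulsion).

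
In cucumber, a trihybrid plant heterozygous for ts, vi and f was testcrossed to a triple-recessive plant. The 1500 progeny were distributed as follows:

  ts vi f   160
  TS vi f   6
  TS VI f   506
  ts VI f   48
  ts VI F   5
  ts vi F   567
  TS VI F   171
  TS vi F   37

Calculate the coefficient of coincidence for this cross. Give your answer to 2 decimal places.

0.50

The two most frequent reciprocal classes, TS VI f and ts vi F, are the parental types, so the F1 was TS VI f / ts vi F.
The two rarest classes, TS vi f and ts VI F, are the double crossovers. Comparing them with the parentals, only the vi allele has switched, so vi is the middle locus and the order is ts – vi – f.
ts–vi: (85 + 11)/1500 = 0.0640; vi–f: (331 + 11)/1500 = 0.2280.
Expected DCO frequency = 0.0640 × 0.2280 ≈ 0.01459; observed = 11/1500 ≈ 0.00733.
Coefficient of coincidence = 0.00733/0.01459 ≈ 0.50.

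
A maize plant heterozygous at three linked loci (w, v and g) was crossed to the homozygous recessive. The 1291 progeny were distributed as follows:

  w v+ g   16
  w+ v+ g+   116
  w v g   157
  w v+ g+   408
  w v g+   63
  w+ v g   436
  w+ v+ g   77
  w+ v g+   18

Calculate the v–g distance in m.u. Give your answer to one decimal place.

The two most frequent reciprocal classes, w v+ g+ and w+ v g, are the parental types, so the F1 was w v+ g+ / w+ v g.
The two rarest classes, w v+ g and w+ v g+, are the double crossovers. Comparing them with the parentals, only the g allele has switched, so g is the middle locus and the order is v – g – w.
Crossovers in the v–g interval produce the single-crossover classes w v g+ and w+ v+ g (63 + 77 = 140) plus the double crossovers (34).
RF(v–g) = (140 + 34) / 1291 = 174/1291 = 0.1348 → 13.5 m.u.

13.5 m.u.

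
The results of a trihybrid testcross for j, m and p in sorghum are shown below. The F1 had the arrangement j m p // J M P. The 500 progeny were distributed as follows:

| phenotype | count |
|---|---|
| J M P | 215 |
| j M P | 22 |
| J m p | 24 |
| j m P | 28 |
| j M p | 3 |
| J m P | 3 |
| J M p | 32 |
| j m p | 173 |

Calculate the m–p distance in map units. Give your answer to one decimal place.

13.2 map units

The two rarest classes, j M p and J m P, are the double crossovers. Comparing them with the parentals, only the m allele has switched, so m is the middle locus and the order is p – m – j.
Crossovers in the p–m interval produce the single-crossover classes j m P and J M p (28 + 32 = 60) plus the double crossovers (6).
RF(p–m) = (60 + 6) / 500 = 66/500 = 0.1320 → 13.2 map units.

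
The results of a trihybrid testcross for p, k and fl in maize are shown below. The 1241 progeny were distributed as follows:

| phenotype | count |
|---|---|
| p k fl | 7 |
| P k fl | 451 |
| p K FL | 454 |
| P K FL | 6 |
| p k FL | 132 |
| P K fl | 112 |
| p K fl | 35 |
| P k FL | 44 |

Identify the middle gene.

The two most frequent reciprocal classes, p K FL and P k fl, are the parental types, so the F1 was p K FL / P k fl.
The two rarest classes, P K FL and p k fl, are the double crossovers. Comparing them with the parentals, only the p allele has switched, so p is the middle locus and the order is k – p – fl.

p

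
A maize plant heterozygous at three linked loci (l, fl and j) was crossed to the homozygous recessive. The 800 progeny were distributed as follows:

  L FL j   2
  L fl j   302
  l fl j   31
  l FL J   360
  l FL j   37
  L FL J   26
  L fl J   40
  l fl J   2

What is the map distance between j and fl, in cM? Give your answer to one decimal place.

10.1 cM

The two most frequent reciprocal classes, L fl j and l FL J, are the parental types, so the F1 was L fl j / l FL J.
The two rarest classes, L FL j and l fl J, are the double crossovers. Comparing them with the parentals, only the fl allele has switched, so fl is the middle locus and the order is l – fl – j.
Crossovers in the fl–j interval produce the single-crossover classes L fl J and l FL j (40 + 37 = 77) plus the double crossovers (4).
RF(fl–j) = (77 + 4) / 800 = 81/800 = 0.1013 → 10.1 cM.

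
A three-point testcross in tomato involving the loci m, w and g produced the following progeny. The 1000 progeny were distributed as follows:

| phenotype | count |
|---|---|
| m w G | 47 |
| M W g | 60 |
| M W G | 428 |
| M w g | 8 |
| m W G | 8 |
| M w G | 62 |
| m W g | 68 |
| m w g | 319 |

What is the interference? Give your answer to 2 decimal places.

The two most frequent reciprocal classes, M W G and m w g, are the parental types, so the F1 was M W G / m w g.
The two rarest classes, m W G and M w g, are the double crossovers. Comparing them with the parentals, only the m allele has switched, so m is the middle locus and the order is g – m – w.
g–m: (107 + 16)/1000 = 0.1230; m–w: (130 + 16)/1000 = 0.1460.
Expected DCO frequency = 0.1230 × 0.1460 ≈ 0.01796; observed = 16/1000 ≈ 0.01600.
Coefficient of coincidence = 0.01600/0.01796 ≈ 0.89; interference = 1 − 0.89 = 0.11.

0.11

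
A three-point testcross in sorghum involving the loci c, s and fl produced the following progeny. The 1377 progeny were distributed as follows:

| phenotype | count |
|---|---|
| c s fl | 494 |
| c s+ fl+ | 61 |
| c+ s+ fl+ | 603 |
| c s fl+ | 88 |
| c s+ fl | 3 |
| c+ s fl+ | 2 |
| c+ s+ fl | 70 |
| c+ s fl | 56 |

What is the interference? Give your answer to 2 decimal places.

0.65

The two most frequent reciprocal classes, c s fl and c+ s+ fl+, are the parental types, so the F1 was c s fl / c+ s+ fl+.
The two rarest classes, c s+ fl and c+ s fl+, are the double crossovers. Comparing them with the parentals, only the s allele has switched, so s is the middle locus and the order is c – s – fl.
c–s: (117 + 5)/1377 = 0.0886; s–fl: (158 + 5)/1377 = 0.1184.
Expected DCO frequency = 0.0886 × 0.1184 ≈ 0.01049; observed = 5/1377 ≈ 0.00363.
Coefficient of coincidence = 0.00363/0.01049 ≈ 0.35; interference = 1 − 0.35 = 0.65.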